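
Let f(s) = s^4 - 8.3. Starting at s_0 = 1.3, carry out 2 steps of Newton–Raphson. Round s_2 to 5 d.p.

1.73301

f'(s) = 4s^3
s_0 = 1.300000: f = -5.443900, f' = 8.788000 → s_1 = 1.300000 - (-5.443900)/(8.788000) = 1.919470
s_1 = 1.919470: f = 5.274538, f' = 28.288101 → s_2 = 1.919470 - (5.274538)/(28.288101) = 1.733012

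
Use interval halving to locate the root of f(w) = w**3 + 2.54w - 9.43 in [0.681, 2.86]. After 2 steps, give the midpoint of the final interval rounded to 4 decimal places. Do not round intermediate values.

f(0.681000) = -7.384439, f(2.860000) = 21.228056 (opposite signs)
step 1: m = 1.770500, f(m) = 0.617004 > 0 → root in [0.681000, 1.770500]
step 2: m = 1.225750, f(m) = -4.474951 < 0 → root in [1.225750, 1.770500]
Midpoint of [1.225750, 1.770500] = 1.498125

1.4981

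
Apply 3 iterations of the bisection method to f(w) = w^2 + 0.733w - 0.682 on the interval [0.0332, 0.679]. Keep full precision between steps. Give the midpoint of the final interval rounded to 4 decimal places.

0.5579

f(0.033200) = -0.656562, f(0.679000) = 0.276748 (opposite signs)
step 1: m = 0.356100, f(m) = -0.294171 < 0 → root in [0.356100, 0.679000]
step 2: m = 0.517550, f(m) = -0.034778 < 0 → root in [0.517550, 0.679000]
step 3: m = 0.598275, f(m) = 0.114469 > 0 → root in [0.517550, 0.598275]
Midpoint of [0.517550, 0.598275] = 0.557913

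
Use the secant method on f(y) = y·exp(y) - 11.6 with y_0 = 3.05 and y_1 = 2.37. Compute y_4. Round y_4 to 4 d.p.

Secant update: y_(k+1) = y_k − f(y_k)·(y_k − y_(k-1))/(f(y_k) − f(y_(k-1))).
f(y_0) = 52.801800, f(y_1) = 13.752820
y_2 = 2.370000 - (13.752820)·(2.370000 - 3.050000)/(13.752820 - (52.801800)) = 2.130508; f(y_2) = 6.337052
y_3 = 2.130508 - (6.337052)·(2.130508 - 2.370000)/(6.337052 - (13.752820)) = 1.925853; f(y_3) = 1.613278
y_4 = 1.925853 - (1.613278)·(1.925853 - 2.130508)/(1.613278 - (6.337052)) = 1.855959; f(y_4) = 0.274108

1.8560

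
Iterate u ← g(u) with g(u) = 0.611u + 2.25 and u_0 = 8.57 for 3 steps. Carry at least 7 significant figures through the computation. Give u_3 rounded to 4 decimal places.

6.4195

u_1 = g(8.570000) = 7.486270
u_2 = g(7.486270) = 6.824111
u_3 = g(6.824111) = 6.419532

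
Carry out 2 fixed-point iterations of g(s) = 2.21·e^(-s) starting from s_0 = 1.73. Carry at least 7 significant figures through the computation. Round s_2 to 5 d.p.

s_1 = g(1.730000) = 0.391799
s_2 = g(0.391799) = 1.493607

1.49361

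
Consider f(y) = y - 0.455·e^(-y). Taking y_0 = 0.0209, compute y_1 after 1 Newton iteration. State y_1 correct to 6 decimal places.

0.314683

f'(y) = 1 + 0.455·e^(-y)
y_0 = 0.020900: f = -0.424689, f' = 1.445589 → y_1 = 0.020900 - (-0.424689)/(1.445589) = 0.314683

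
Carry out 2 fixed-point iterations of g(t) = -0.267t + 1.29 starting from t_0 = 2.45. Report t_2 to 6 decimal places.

1.120228

t_1 = g(2.450000) = 0.635850
t_2 = g(0.635850) = 1.120228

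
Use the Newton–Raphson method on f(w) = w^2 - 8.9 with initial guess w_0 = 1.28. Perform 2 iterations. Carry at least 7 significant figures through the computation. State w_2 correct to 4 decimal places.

3.1393

Newton update: w ← w − f(w)/f'(w).
f'(w) = 2w
w_0 = 1.280000: f = -7.261600, f' = 2.560000 → w_1 = 1.280000 - (-7.261600)/(2.560000) = 4.116563
w_1 = 4.116563: f = 8.046087, f' = 8.233125 → w_2 = 4.116563 - (8.046087)/(8.233125) = 3.139280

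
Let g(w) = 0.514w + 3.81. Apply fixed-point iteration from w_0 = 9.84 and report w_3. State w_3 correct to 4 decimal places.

8.1112

w_1 = g(9.840000) = 8.867760
w_2 = g(8.867760) = 8.368029
w_3 = g(8.368029) = 8.111167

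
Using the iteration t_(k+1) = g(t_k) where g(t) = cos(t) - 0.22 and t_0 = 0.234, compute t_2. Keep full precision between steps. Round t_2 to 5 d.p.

t_1 = g(0.234000) = 0.752747
t_2 = g(0.752747) = 0.509814

0.50981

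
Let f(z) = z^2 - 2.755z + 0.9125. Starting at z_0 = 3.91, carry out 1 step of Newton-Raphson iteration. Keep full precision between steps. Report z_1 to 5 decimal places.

2.83822

Newton update: z ← z − f(z)/f'(z).
f'(z) = 2z - 2.755
z_0 = 3.910000: f = 5.428550, f' = 5.065000 → z_1 = 3.910000 - (5.428550)/(5.065000) = 2.838223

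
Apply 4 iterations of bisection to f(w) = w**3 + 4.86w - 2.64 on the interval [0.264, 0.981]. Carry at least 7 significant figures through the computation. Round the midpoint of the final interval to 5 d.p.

0.51047

f(0.264000) = -1.338560, f(0.981000) = 3.071736 (opposite signs)
step 1: m = 0.622500, f(m) = 0.626573 > 0 → root in [0.264000, 0.622500]
step 2: m = 0.443250, f(m) = -0.398719 < 0 → root in [0.443250, 0.622500]
step 3: m = 0.532875, f(m) = 0.101085 > 0 → root in [0.443250, 0.532875]
step 4: m = 0.488063, f(m) = -0.151757 < 0 → root in [0.488063, 0.532875]
Midpoint of [0.488063, 0.532875] = 0.510469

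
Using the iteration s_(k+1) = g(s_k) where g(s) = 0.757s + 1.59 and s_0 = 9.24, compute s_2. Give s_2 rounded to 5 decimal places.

s_1 = g(9.240000) = 8.584680
s_2 = g(8.584680) = 8.088603

8.08860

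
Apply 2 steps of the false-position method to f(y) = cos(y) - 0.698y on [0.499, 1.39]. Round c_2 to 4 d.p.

0.8925

f(0.499000) = 0.529760, f(1.390000) = -0.790407
step 1: c = 0.856543, f(c) = 0.057187 > 0 → new bracket [0.856543, 1.390000]
step 2: c = 0.892535, f(c) = 0.004451 > 0 → new bracket [0.892535, 1.390000]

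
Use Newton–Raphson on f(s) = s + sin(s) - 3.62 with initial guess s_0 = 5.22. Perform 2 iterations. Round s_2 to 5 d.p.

4.62190

Newton update: s ← s − f(s)/f'(s).
f'(s) = 1 + cos(s)
s_0 = 5.220000: f = 0.726092, f' = 1.486091 → s_1 = 5.220000 - (0.726092)/(1.486091) = 4.731408
s_1 = 4.731408: f = 0.111589, f' = 1.019018 → s_2 = 4.731408 - (0.111589)/(1.019018) = 4.621902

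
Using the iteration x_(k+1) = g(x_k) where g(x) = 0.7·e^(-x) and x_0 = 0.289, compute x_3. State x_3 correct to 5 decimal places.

0.46253

x_1 = g(0.289000) = 0.524309
x_2 = g(0.524309) = 0.414375
x_3 = g(0.414375) = 0.462527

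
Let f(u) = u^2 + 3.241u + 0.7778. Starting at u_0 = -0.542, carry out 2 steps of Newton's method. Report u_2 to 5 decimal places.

f'(u) = 2u + 3.241
u_0 = -0.542000: f = -0.685058, f' = 2.157000 → u_1 = -0.542000 - (-0.685058)/(2.157000) = -0.224402
u_1 = -0.224402: f = 0.100868, f' = 2.792195 → u_2 = -0.224402 - (0.100868)/(2.792195) = -0.260527

-0.26053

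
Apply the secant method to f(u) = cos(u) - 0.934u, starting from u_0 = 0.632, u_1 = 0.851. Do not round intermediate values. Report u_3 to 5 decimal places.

Secant update: u_(k+1) = u_k − f(u_k)·(u_k − u_(k-1))/(f(u_k) − f(u_(k-1))).
f(u_0) = 0.216560, f(u_1) = -0.135602
u_2 = 0.851000 - (-0.135602)·(0.851000 - 0.632000)/(-0.135602 - (0.216560)) = 0.766673; f(u_2) = 0.004151
u_3 = 0.766673 - (0.004151)·(0.766673 - 0.851000)/(0.004151 - (-0.135602)) = 0.769177; f(u_3) = 0.000072

0.76918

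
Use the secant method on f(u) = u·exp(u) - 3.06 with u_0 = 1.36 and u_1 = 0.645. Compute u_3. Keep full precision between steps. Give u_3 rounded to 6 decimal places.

f(u_0) = 2.238823, f(u_1) = -1.830638
u_2 = 0.645000 - (-1.830638)·(0.645000 - 1.360000)/(-1.830638 - (2.238823)) = 0.966641; f(u_2) = -0.518605
u_3 = 0.966641 - (-0.518605)·(0.966641 - 0.645000)/(-0.518605 - (-1.830638)) = 1.093776; f(u_3) = 0.205494

1.093776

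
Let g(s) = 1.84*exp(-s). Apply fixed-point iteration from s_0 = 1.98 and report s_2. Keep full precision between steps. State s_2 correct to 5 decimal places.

s_1 = g(1.980000) = 0.254047
s_2 = g(0.254047) = 1.427205

1.42721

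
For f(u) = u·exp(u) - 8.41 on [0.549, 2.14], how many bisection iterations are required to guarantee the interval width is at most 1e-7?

Initial width b − a = 2.14 − 0.549 = 1.591000.
After n steps the width is (b−a)/2^n; need (b−a)/2^n ≤ 1e-7.
So n ≥ log₂(1.591000/1e-7) = log₂(15910000.0000) ≈ 23.9234.
Hence n = 24.

24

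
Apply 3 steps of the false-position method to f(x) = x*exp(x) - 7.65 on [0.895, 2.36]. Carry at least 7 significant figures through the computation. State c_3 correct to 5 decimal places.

1.50948

False-position update: c = (a·f(b) − b·f(a))/(f(b) − f(a)); replace the endpoint whose sign matches f(c).
f(0.895000) = -5.459634, f(2.360000) = 17.344645
step 1: c = 1.245740, f(c) = -3.320426 < 0 → new bracket [1.245740, 2.360000]
step 2: c = 1.424777, f(c) = -1.727301 < 0 → new bracket [1.424777, 2.360000]
step 3: c = 1.509478, f(c) = -0.820566 < 0 → new bracket [1.509478, 2.360000]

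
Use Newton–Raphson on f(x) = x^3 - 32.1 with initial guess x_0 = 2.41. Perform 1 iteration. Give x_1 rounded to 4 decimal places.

3.4489

Newton update: x ← x − f(x)/f'(x).
f'(x) = 3x^2
x_0 = 2.410000: f = -18.102479, f' = 17.424300 → x_1 = 2.410000 - (-18.102479)/(17.424300) = 3.448921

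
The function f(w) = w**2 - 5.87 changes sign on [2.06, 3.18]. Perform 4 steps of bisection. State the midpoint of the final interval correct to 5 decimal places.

f(2.060000) = -1.626400, f(3.180000) = 4.242400 (opposite signs)
step 1: m = 2.620000, f(m) = 0.994400 > 0 → root in [2.060000, 2.620000]
step 2: m = 2.340000, f(m) = -0.394400 < 0 → root in [2.340000, 2.620000]
step 3: m = 2.480000, f(m) = 0.280400 > 0 → root in [2.340000, 2.480000]
step 4: m = 2.410000, f(m) = -0.061900 < 0 → root in [2.410000, 2.480000]
Midpoint of [2.410000, 2.480000] = 2.445000

2.44500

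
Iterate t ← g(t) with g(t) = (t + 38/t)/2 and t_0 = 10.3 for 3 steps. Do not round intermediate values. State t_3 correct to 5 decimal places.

t_1 = g(10.300000) = 6.994660
t_2 = g(6.994660) = 6.213688
t_3 = g(6.213688) = 6.164609

6.16461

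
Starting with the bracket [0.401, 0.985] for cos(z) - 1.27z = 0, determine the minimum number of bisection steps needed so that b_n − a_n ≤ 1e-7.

23

Initial width b − a = 0.985 − 0.401 = 0.584000.
After n steps the width is (b−a)/2^n; need (b−a)/2^n ≤ 1e-7.
So n ≥ log₂(0.584000/1e-7) = log₂(5840000.0000) ≈ 22.4775.
Hence n = 23.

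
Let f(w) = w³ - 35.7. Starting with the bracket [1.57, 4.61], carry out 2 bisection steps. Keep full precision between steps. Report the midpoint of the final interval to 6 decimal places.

f(1.570000) = -31.830107, f(4.610000) = 62.272181 (opposite signs)
step 1: m = 3.090000, f(m) = -6.196371 < 0 → root in [3.090000, 4.610000]
step 2: m = 3.850000, f(m) = 21.366625 > 0 → root in [3.090000, 3.850000]
Midpoint of [3.090000, 3.850000] = 3.470000

3.470000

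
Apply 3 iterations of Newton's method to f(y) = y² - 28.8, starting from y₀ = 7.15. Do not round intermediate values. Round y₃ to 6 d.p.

Newton update: y ← y − f(y)/f'(y).
f'(y) = 2y
y_0 = 7.150000: f = 22.322500, f' = 14.300000 → y_1 = 7.150000 - (22.322500)/(14.300000) = 5.588986
y_1 = 5.588986: f = 2.436765, f' = 11.177972 → y_2 = 5.588986 - (2.436765)/(11.177972) = 5.370989
y_2 = 5.370989: f = 0.047523, f' = 10.741978 → y_3 = 5.370989 - (0.047523)/(10.741978) = 5.366565

5.366565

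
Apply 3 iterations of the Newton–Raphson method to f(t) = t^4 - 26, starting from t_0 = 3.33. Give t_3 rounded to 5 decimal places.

f'(t) = 4t^3
t_0 = 3.330000: f = 96.963703, f' = 147.704148 → t_1 = 3.330000 - (96.963703)/(147.704148) = 2.673528
t_1 = 2.673528: f = 25.090324, f' = 76.438822 → t_2 = 2.673528 - (25.090324)/(76.438822) = 2.345287
t_2 = 2.345287: f = 4.254080, f' = 51.599793 → t_3 = 2.345287 - (4.254080)/(51.599793) = 2.262843

2.26284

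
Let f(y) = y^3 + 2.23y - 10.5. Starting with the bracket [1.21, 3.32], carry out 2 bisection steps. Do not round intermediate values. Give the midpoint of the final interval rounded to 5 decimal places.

f(1.210000) = -6.030139, f(3.320000) = 33.497968 (opposite signs)
step 1: m = 2.265000, f(m) = 6.170910 > 0 → root in [1.210000, 2.265000]
step 2: m = 1.737500, f(m) = -1.380025 < 0 → root in [1.737500, 2.265000]
Midpoint of [1.737500, 2.265000] = 2.001250

2.00125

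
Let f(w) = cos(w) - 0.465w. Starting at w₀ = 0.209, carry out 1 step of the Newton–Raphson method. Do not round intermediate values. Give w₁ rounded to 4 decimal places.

1.5192

f'(w) = -sin(w) - 0.465
w_0 = 0.209000: f = 0.881054, f' = -0.672482 → w_1 = 0.209000 - (0.881054)/(-0.672482) = 1.519153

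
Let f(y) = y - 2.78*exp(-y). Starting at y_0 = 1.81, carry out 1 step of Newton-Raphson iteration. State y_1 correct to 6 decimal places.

f'(y) = 1 + 2.78*exp(-y)
y_0 = 1.810000: f = 1.355041, f' = 1.454959 → y_1 = 1.810000 - (1.355041)/(1.454959) = 0.878673

0.878673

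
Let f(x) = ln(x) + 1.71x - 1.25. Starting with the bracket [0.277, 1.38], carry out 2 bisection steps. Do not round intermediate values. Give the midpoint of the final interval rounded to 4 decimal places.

0.9664

f(0.277000) = -2.060068, f(1.380000) = 1.431883 (opposite signs)
step 1: m = 0.828500, f(m) = -0.021403 < 0 → root in [0.828500, 1.380000]
step 2: m = 1.104250, f(m) = 0.737434 > 0 → root in [0.828500, 1.104250]
Midpoint of [0.828500, 1.104250] = 0.966375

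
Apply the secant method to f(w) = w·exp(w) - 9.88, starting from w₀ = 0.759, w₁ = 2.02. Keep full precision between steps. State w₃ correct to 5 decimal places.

1.69786

f(w_0) = -8.258670, f(w_1) = 5.347416
w_2 = 2.020000 - (5.347416)·(2.020000 - 0.759000)/(5.347416 - (-8.258670)) = 1.524406; f(w_2) = -2.879293
w_3 = 1.524406 - (-2.879293)·(1.524406 - 2.020000)/(-2.879293 - (5.347416)) = 1.697861; f(w_3) = -0.605861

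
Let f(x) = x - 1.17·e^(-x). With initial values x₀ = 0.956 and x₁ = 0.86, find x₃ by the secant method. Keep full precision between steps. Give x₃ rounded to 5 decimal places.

0.62637

f(x_0) = 0.506220, f(x_1) = 0.364900
x_2 = 0.860000 - (0.364900)·(0.860000 - 0.956000)/(0.364900 - (0.506220)) = 0.612119; f(x_2) = -0.022256
x_3 = 0.612119 - (-0.022256)·(0.612119 - 0.860000)/(-0.022256 - (0.364900)) = 0.626369; f(x_3) = 0.000969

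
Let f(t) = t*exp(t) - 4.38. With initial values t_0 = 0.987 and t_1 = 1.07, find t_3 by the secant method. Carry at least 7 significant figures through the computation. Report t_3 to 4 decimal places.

f(t_0) = -1.731708, f(t_1) = -1.260544
t_2 = 1.070000 - (-1.260544)·(1.070000 - 0.987000)/(-1.260544 - (-1.731708)) = 1.292057; f(t_2) = 0.323428
t_3 = 1.292057 - (0.323428)·(1.292057 - 1.070000)/(0.323428 - (-1.260544)) = 1.246715; f(t_3) = -0.042807

1.2467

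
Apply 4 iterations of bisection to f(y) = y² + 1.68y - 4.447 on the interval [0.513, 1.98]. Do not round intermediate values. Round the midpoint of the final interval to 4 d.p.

f(0.513000) = -3.321991, f(1.980000) = 2.799800 (opposite signs)
step 1: m = 1.246500, f(m) = -0.799118 < 0 → root in [1.246500, 1.980000]
step 2: m = 1.613250, f(m) = 0.865836 > 0 → root in [1.246500, 1.613250]
step 3: m = 1.429875, f(m) = -0.000267 < 0 → root in [1.429875, 1.613250]
step 4: m = 1.521562, f(m) = 0.424377 > 0 → root in [1.429875, 1.521562]
Midpoint of [1.429875, 1.521562] = 1.475719

1.4757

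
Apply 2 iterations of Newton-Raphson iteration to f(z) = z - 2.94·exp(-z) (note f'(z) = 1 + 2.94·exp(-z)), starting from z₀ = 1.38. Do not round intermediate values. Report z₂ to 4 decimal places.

Newton update: z ← z − f(z)/f'(z).
z_0 = 1.380000: f = 0.640359, f' = 1.739641 → z_1 = 1.380000 - (0.640359)/(1.739641) = 1.011902
z_1 = 1.011902: f = -0.056868, f' = 2.068769 → z_2 = 1.011902 - (-0.056868)/(2.068769) = 1.039390

1.0394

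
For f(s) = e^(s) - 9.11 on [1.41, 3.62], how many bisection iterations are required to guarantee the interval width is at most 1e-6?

Initial width b − a = 3.62 − 1.41 = 2.210000.
After n steps the width is (b−a)/2^n; need (b−a)/2^n ≤ 1e-6.
So n ≥ log₂(2.210000/1e-6) = log₂(2210000.0000) ≈ 21.0756.
Hence n = 22.

22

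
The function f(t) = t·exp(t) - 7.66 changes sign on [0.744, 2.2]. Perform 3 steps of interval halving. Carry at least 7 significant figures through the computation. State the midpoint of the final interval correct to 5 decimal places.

f(0.744000) = -6.094374, f(2.200000) = 12.195030 (opposite signs)
step 1: m = 1.472000, f(m) = -1.245109 < 0 → root in [1.472000, 2.200000]
step 2: m = 1.836000, f(m) = 3.854295 > 0 → root in [1.472000, 1.836000]
step 3: m = 1.654000, f(m) = 0.986863 > 0 → root in [1.472000, 1.654000]
Midpoint of [1.472000, 1.654000] = 1.563000

1.56300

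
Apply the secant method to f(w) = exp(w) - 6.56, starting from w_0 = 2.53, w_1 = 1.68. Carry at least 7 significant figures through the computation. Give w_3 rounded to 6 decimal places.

1.887262

Secant update: w_(k+1) = w_k − f(w_k)·(w_k − w_(k-1))/(f(w_k) − f(w_(k-1))).
f(w_0) = 5.993506, f(w_1) = -1.194444
w_2 = 1.680000 - (-1.194444)·(1.680000 - 2.530000)/(-1.194444 - (5.993506)) = 1.821247; f(w_2) = -0.380440
w_3 = 1.821247 - (-0.380440)·(1.821247 - 1.680000)/(-0.380440 - (-1.194444)) = 1.887262; f(w_3) = 0.041266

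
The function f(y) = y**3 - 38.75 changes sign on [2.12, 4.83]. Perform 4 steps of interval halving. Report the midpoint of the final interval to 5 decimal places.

f(2.120000) = -29.221872, f(4.830000) = 73.928587 (opposite signs)
step 1: m = 3.475000, f(m) = 3.212797 > 0 → root in [2.120000, 3.475000]
step 2: m = 2.797500, f(m) = -16.856748 < 0 → root in [2.797500, 3.475000]
step 3: m = 3.136250, f(m) = -7.901644 < 0 → root in [3.136250, 3.475000]
step 4: m = 3.305625, f(m) = -2.628918 < 0 → root in [3.305625, 3.475000]
Midpoint of [3.305625, 3.475000] = 3.390313

3.39031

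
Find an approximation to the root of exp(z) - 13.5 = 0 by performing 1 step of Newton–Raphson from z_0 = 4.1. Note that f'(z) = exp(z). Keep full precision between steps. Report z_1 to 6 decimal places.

z_0 = 4.100000: f = 46.840288, f' = 60.340288 → z_1 = 4.100000 - (46.840288)/(60.340288) = 3.323731

3.323731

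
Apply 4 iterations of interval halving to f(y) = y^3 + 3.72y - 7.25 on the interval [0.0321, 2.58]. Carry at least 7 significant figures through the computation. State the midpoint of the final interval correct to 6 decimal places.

f(0.032100) = -7.130555, f(2.580000) = 19.521112 (opposite signs)
step 1: m = 1.306050, f(m) = -0.163678 < 0 → root in [1.306050, 2.580000]
step 2: m = 1.943025, f(m) = 7.313645 > 0 → root in [1.306050, 1.943025]
step 3: m = 1.624537, f(m) = 3.080632 > 0 → root in [1.306050, 1.624537]
step 4: m = 1.465294, f(m) = 1.347004 > 0 → root in [1.306050, 1.465294]
Midpoint of [1.306050, 1.465294] = 1.385672

1.385672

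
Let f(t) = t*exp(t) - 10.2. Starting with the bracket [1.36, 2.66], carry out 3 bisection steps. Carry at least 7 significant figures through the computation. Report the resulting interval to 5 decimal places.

[1.68500, 1.84750]

f(1.360000) = -4.901177, f(2.660000) = 27.828129 (opposite signs)
step 1: m = 2.010000, f(m) = 4.801268 > 0 → root in [1.360000, 2.010000]
step 2: m = 1.685000, f(m) = -1.113720 < 0 → root in [1.685000, 2.010000]
step 3: m = 1.847500, f(m) = 1.520429 > 0 → root in [1.685000, 1.847500]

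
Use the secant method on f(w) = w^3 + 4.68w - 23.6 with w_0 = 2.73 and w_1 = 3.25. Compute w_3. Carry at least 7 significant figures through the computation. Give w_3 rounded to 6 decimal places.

2.356550

f(w_0) = 9.522817, f(w_1) = 25.938125
w_2 = 3.250000 - (25.938125)·(3.250000 - 2.730000)/(25.938125 - (9.522817)) = 2.428339; f(w_2) = 2.084120
w_3 = 2.428339 - (2.084120)·(2.428339 - 3.250000)/(2.084120 - (25.938125)) = 2.356550; f(w_3) = 0.515353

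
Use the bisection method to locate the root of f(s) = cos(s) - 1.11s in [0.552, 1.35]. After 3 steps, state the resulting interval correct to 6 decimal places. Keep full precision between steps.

f(0.552000) = 0.238757, f(1.350000) = -1.279493 (opposite signs)
step 1: m = 0.951000, f(m) = -0.474741 < 0 → root in [0.552000, 0.951000]
step 2: m = 0.751500, f(m) = -0.103499 < 0 → root in [0.552000, 0.751500]
step 3: m = 0.651750, f(m) = 0.071581 > 0 → root in [0.651750, 0.751500]

[0.651750, 0.751500]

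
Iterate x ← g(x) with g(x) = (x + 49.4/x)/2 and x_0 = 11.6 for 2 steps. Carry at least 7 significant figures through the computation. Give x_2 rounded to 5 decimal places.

7.07968

x_1 = g(11.600000) = 7.929310
x_2 = g(7.929310) = 7.079680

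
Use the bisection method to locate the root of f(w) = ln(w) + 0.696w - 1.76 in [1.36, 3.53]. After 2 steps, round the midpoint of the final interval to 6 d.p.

1.631250

f(1.360000) = -0.505955, f(3.530000) = 1.958178 (opposite signs)
step 1: m = 2.445000, f(m) = 0.835765 > 0 → root in [1.360000, 2.445000]
step 2: m = 1.902500, f(m) = 0.207309 > 0 → root in [1.360000, 1.902500]
Midpoint of [1.360000, 1.902500] = 1.631250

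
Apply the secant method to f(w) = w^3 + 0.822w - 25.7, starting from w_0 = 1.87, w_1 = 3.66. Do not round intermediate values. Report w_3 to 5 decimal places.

2.79321

f(w_0) = -17.623657, f(w_1) = 26.336416
w_2 = 3.660000 - (26.336416)·(3.660000 - 1.870000)/(26.336416 - (-17.623657)) = 2.587614; f(w_2) = -6.246983
w_3 = 2.587614 - (-6.246983)·(2.587614 - 3.660000)/(-6.246983 - (26.336416)) = 2.793215; f(w_3) = -1.611184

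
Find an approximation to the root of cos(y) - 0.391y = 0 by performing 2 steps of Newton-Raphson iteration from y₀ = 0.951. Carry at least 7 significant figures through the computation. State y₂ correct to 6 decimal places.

1.118273

f'(y) = -sin(y) - 0.391
y_0 = 0.951000: f = 0.209028, f' = -1.204997 → y_1 = 0.951000 - (0.209028)/(-1.204997) = 1.124468
y_1 = 1.124468: f = -0.008011, f' = -1.293038 → y_2 = 1.124468 - (-0.008011)/(-1.293038) = 1.118273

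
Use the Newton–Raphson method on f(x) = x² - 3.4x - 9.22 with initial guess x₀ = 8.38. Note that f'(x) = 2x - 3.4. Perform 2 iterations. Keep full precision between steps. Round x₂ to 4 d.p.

x_0 = 8.380000: f = 32.512400, f' = 13.360000 → x_1 = 8.380000 - (32.512400)/(13.360000) = 5.946437
x_1 = 5.946437: f = 5.922228, f' = 8.492874 → x_2 = 5.946437 - (5.922228)/(8.492874) = 5.249120

5.2491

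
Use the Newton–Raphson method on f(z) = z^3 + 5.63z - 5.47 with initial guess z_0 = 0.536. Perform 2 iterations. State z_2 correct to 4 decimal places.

f'(z) = 3z^2 + 5.63
z_0 = 0.536000: f = -2.298329, f' = 6.491888 → z_1 = 0.536000 - (-2.298329)/(6.491888) = 0.890031
z_1 = 0.890031: f = 0.245917, f' = 8.006465 → z_2 = 0.890031 - (0.245917)/(8.006465) = 0.859316

0.8593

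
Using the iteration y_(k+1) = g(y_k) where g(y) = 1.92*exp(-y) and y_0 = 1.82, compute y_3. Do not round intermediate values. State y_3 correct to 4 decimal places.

y_1 = g(1.820000) = 0.311089
y_2 = g(0.311089) = 1.406685
y_3 = g(1.406685) = 0.470312

0.4703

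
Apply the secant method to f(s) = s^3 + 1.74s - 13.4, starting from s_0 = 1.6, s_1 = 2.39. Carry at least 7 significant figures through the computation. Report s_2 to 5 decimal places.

f(s_0) = -6.520000, f(s_1) = 4.410519
s_2 = 2.390000 - (4.410519)·(2.390000 - 1.600000)/(4.410519 - (-6.520000)) = 2.071231; f(s_2) = -0.910481

2.07123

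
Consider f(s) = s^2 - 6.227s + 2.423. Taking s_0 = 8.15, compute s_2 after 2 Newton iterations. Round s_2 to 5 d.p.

5.85556

f'(s) = 2s - 6.227
s_0 = 8.150000: f = 18.095450, f' = 10.073000 → s_1 = 8.150000 - (18.095450)/(10.073000) = 6.353569
s_1 = 6.353569: f = 3.227165, f' = 6.480138 → s_2 = 6.353569 - (3.227165)/(6.480138) = 5.855560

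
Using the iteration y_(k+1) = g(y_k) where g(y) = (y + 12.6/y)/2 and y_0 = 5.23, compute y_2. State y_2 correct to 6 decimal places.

y_1 = g(5.230000) = 3.819589
y_2 = g(3.819589) = 3.559187

3.559187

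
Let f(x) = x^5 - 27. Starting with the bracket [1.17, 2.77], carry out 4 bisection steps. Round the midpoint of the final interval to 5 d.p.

f(1.170000) = -24.807552, f(2.770000) = 136.079303 (opposite signs)
step 1: m = 1.970000, f(m) = 2.670928 > 0 → root in [1.170000, 1.970000]
step 2: m = 1.570000, f(m) = -17.461101 < 0 → root in [1.570000, 1.970000]
step 3: m = 1.770000, f(m) = -9.627340 < 0 → root in [1.770000, 1.970000]
step 4: m = 1.870000, f(m) = -4.133061 < 0 → root in [1.870000, 1.970000]
Midpoint of [1.870000, 1.970000] = 1.920000

1.92000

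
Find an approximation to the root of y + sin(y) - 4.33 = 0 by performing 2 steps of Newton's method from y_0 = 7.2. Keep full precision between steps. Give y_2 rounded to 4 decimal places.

Newton update: y ← y − f(y)/f'(y).
f'(y) = 1 + cos(y)
y_0 = 7.200000: f = 3.663668, f' = 1.608351 → y_1 = 7.200000 - (3.663668)/(1.608351) = 4.922097
y_1 = 4.922097: f = -0.385994, f' = 1.208175 → y_2 = 4.922097 - (-0.385994)/(1.208175) = 5.241583

5.2416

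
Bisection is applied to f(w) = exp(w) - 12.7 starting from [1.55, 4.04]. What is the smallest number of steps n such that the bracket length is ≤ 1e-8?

28

Initial width b − a = 4.04 − 1.55 = 2.490000.
After n steps the width is (b−a)/2^n; need (b−a)/2^n ≤ 1e-8.
So n ≥ log₂(2.490000/1e-8) = log₂(249000000.0000) ≈ 27.8916.
Hence n = 28.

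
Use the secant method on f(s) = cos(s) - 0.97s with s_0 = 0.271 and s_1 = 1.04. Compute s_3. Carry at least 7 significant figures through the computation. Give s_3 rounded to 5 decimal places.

f(s_0) = 0.700634, f(s_1) = -0.502580
s_2 = 1.040000 - (-0.502580)·(1.040000 - 0.271000)/(-0.502580 - (0.700634)) = 0.718790; f(s_2) = 0.055376
s_3 = 0.718790 - (0.055376)·(0.718790 - 1.040000)/(0.055376 - (-0.502580)) = 0.750670; f(s_3) = 0.003082

0.75067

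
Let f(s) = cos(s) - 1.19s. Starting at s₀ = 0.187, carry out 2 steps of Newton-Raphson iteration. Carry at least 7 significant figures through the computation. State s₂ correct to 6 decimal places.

f'(s) = -sin(s) - 1.19
s_0 = 0.187000: f = 0.760036, f' = -1.375912 → s_1 = 0.187000 - (0.760036)/(-1.375912) = 0.739387
s_1 = 0.739387: f = -0.140989, f' = -1.863835 → s_2 = 0.739387 - (-0.140989)/(-1.863835) = 0.663743

0.663743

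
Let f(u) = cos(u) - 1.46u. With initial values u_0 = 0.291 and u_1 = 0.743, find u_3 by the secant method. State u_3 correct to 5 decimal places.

Secant update: u_(k+1) = u_k − f(u_k)·(u_k − u_(k-1))/(f(u_k) − f(u_(k-1))).
f(u_0) = 0.533097, f(u_1) = -0.348338
u_2 = 0.743000 - (-0.348338)·(0.743000 - 0.291000)/(-0.348338 - (0.533097)) = 0.564372; f(u_2) = 0.020941
u_3 = 0.564372 - (0.020941)·(0.564372 - 0.743000)/(0.020941 - (-0.348338)) = 0.574502; f(u_3) = 0.000690

0.57450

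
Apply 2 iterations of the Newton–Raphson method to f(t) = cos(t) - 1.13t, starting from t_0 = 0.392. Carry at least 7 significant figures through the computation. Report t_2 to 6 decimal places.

Newton update: t ← t − f(t)/f'(t).
f'(t) = -sin(t) - 1.13
t_0 = 0.392000: f = 0.481187, f' = -1.512037 → t_1 = 0.392000 - (0.481187)/(-1.512037) = 0.710237
t_1 = 0.710237: f = -0.044361, f' = -1.782014 → t_2 = 0.710237 - (-0.044361)/(-1.782014) = 0.685344

0.685344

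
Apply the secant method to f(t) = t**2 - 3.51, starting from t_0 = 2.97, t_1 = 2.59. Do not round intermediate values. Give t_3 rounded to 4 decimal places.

1.8955

Secant update: t_(k+1) = t_k − f(t_k)·(t_k − t_(k-1))/(f(t_k) − f(t_(k-1))).
f(t_0) = 5.310900, f(t_1) = 3.198100
t_2 = 2.590000 - (3.198100)·(2.590000 - 2.970000)/(3.198100 - (5.310900)) = 2.014802; f(t_2) = 0.549428
t_3 = 2.014802 - (0.549428)·(2.014802 - 2.590000)/(0.549428 - (3.198100)) = 1.895486; f(t_3) = 0.082867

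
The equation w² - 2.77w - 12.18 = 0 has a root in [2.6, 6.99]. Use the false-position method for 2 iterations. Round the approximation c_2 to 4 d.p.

4.9927

f(2.600000) = -12.622000, f(6.990000) = 17.317800
step 1: c = 4.450733, f(c) = -4.699505 < 0 → new bracket [4.450733, 6.990000]
step 2: c = 4.992729, f(c) = -1.082513 < 0 → new bracket [4.992729, 6.990000]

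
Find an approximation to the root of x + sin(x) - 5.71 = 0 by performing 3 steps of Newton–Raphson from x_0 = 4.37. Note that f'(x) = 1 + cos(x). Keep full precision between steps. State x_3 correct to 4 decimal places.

6.4707

Newton update: x ← x − f(x)/f'(x).
x_0 = 4.370000: f = -2.281955, f' = 0.664262 → x_1 = 4.370000 - (-2.281955)/(0.664262) = 7.805326
x_1 = 7.805326: f = 3.094143, f' = 1.048636 → x_2 = 7.805326 - (3.094143)/(1.048636) = 4.854692
x_2 = 4.854692: f = -1.845200, f' = 1.141823 → x_3 = 4.854692 - (-1.845200)/(1.141823) = 6.470704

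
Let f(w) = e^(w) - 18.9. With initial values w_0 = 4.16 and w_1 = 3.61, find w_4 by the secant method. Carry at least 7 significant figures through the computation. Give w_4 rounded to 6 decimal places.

Secant update: w_(k+1) = w_k − f(w_k)·(w_k − w_(k-1))/(f(w_k) − f(w_(k-1))).
f(w_0) = 45.171523, f(w_1) = 18.066053
w_2 = 3.610000 - (18.066053)·(3.610000 - 4.160000)/(18.066053 - (45.171523)) = 3.243420; f(w_2) = 6.721191
w_3 = 3.243420 - (6.721191)·(3.243420 - 3.610000)/(6.721191 - (18.066053)) = 3.026242; f(w_3) = 1.719592
w_4 = 3.026242 - (1.719592)·(3.026242 - 3.243420)/(1.719592 - (6.721191)) = 2.951574; f(w_4) = 0.236051

2.951574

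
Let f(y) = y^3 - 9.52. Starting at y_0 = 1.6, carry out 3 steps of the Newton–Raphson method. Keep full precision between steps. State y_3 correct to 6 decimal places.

Newton update: y ← y − f(y)/f'(y).
f'(y) = 3y^2
y_0 = 1.600000: f = -5.424000, f' = 7.680000 → y_1 = 1.600000 - (-5.424000)/(7.680000) = 2.306250
y_1 = 2.306250: f = 2.746457, f' = 15.956367 → y_2 = 2.306250 - (2.746457)/(15.956367) = 2.134127
y_2 = 2.134127: f = 0.199878, f' = 13.663495 → y_3 = 2.134127 - (0.199878)/(13.663495) = 2.119498

2.119498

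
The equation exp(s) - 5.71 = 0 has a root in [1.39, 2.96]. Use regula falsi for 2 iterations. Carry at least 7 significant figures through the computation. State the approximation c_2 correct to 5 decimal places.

1.65369

f(1.390000) = -1.695150, f(2.960000) = 13.587972
step 1: c = 1.564139, f(c) = -0.931442 < 0 → new bracket [1.564139, 2.960000]
step 2: c = 1.653685, f(c) = -0.483795 < 0 → new bracket [1.653685, 2.960000]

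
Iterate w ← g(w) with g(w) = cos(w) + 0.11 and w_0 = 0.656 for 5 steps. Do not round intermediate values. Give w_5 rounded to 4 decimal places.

0.8307

w_1 = g(0.656000) = 0.902438
w_2 = g(0.902438) = 0.729698
w_3 = g(0.729698) = 0.855376
w_4 = g(0.855376) = 0.765935
w_5 = g(0.765935) = 0.830735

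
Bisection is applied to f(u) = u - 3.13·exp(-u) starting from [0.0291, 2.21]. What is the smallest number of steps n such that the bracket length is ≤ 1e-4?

Initial width b − a = 2.21 − 0.0291 = 2.180900.
After n steps the width is (b−a)/2^n; need (b−a)/2^n ≤ 1e-4.
So n ≥ log₂(2.180900/1e-4) = log₂(21809.0000) ≈ 14.4126.
Hence n = 15.

15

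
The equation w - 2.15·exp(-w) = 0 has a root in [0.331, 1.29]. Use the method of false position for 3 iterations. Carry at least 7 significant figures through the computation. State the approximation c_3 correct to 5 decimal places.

f(0.331000) = -1.213141, f(1.290000) = 0.698168
step 1: c = 0.939694, f(c) = 0.099587 > 0 → new bracket [0.331000, 0.939694]
step 2: c = 0.893517, f(c) = 0.013707 > 0 → new bracket [0.331000, 0.893517]
step 3: c = 0.887232, f(c) = 0.001875 > 0 → new bracket [0.331000, 0.887232]

0.88723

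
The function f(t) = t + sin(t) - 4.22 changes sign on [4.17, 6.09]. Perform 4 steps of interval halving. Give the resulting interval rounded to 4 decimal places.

[5.1300, 5.2500]

f(4.170000) = -0.906478, f(6.090000) = 1.678014 (opposite signs)
step 1: m = 5.130000, f(m) = -0.004060 < 0 → root in [5.130000, 6.090000]
step 2: m = 5.610000, f(m) = 0.766520 > 0 → root in [5.130000, 5.610000]
step 3: m = 5.370000, f(m) = 0.358545 > 0 → root in [5.130000, 5.370000]
step 4: m = 5.250000, f(m) = 0.171066 > 0 → root in [5.130000, 5.250000]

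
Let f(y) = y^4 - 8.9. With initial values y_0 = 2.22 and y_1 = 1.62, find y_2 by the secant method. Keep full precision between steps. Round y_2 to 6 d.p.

1.689391

Secant update: y_(k+1) = y_k − f(y_k)·(y_k − y_(k-1))/(f(y_k) − f(y_(k-1))).
f(y_0) = 15.389127, f(y_1) = -2.012525
y_2 = 1.620000 - (-2.012525)·(1.620000 - 2.220000)/(-2.012525 - (15.389127)) = 1.689391; f(y_2) = -0.754448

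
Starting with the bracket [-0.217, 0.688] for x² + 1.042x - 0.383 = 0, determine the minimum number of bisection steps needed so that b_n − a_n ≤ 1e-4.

14

Initial width b − a = 0.688 − -0.217 = 0.905000.
After n steps the width is (b−a)/2^n; need (b−a)/2^n ≤ 1e-4.
So n ≥ log₂(0.905000/1e-4) = log₂(9050.0000) ≈ 13.1437.
Hence n = 14.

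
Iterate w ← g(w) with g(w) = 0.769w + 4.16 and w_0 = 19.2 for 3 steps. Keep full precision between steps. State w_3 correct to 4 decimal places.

18.5504

w_1 = g(19.200000) = 18.924800
w_2 = g(18.924800) = 18.713171
w_3 = g(18.713171) = 18.550429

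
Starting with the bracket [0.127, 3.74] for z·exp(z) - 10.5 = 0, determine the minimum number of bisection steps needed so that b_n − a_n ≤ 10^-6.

Initial width b − a = 3.74 − 0.127 = 3.613000.
After n steps the width is (b−a)/2^n; need (b−a)/2^n ≤ 10^-6.
So n ≥ log₂(3.613000/10^-6) = log₂(3613000.0000) ≈ 21.7848.
Hence n = 22.

22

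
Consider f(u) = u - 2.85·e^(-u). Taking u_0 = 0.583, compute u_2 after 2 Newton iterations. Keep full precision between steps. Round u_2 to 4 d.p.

f'(u) = 1 + 2.85·e^(-u)
u_0 = 0.583000: f = -1.007930, f' = 2.590930 → u_1 = 0.583000 - (-1.007930)/(2.590930) = 0.972023
u_1 = 0.972023: f = -0.106181, f' = 2.078204 → u_2 = 0.972023 - (-0.106181)/(2.078204) = 1.023115

1.0231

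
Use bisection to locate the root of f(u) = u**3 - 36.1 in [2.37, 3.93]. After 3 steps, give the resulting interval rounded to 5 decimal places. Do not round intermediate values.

f(2.370000) = -22.787947, f(3.930000) = 24.598457 (opposite signs)
step 1: m = 3.150000, f(m) = -4.844125 < 0 → root in [3.150000, 3.930000]
step 2: m = 3.540000, f(m) = 8.261864 > 0 → root in [3.150000, 3.540000]
step 3: m = 3.345000, f(m) = 1.327289 > 0 → root in [3.150000, 3.345000]

[3.15000, 3.34500]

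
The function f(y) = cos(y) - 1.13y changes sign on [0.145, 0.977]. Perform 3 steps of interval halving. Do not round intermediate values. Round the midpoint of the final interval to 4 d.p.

f(0.145000) = 0.825656, f(0.977000) = -0.544498 (opposite signs)
step 1: m = 0.561000, f(m) = 0.212794 > 0 → root in [0.561000, 0.977000]
step 2: m = 0.769000, f(m) = -0.150364 < 0 → root in [0.561000, 0.769000]
step 3: m = 0.665000, f(m) = 0.035467 > 0 → root in [0.665000, 0.769000]
Midpoint of [0.665000, 0.769000] = 0.717000

0.7170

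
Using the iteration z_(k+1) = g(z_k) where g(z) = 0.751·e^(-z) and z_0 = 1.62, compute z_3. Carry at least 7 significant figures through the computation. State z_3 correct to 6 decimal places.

z_1 = g(1.620000) = 0.148622
z_2 = g(0.148622) = 0.647283
z_3 = g(0.647283) = 0.393123

0.393123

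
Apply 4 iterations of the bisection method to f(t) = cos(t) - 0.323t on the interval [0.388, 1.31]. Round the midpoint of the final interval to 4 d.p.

f(0.388000) = 0.800344, f(1.310000) = -0.165280 (opposite signs)
step 1: m = 0.849000, f(m) = 0.386507 > 0 → root in [0.849000, 1.310000]
step 2: m = 1.079500, f(m) = 0.123091 > 0 → root in [1.079500, 1.310000]
step 3: m = 1.194750, f(m) = -0.018658 < 0 → root in [1.079500, 1.194750]
step 4: m = 1.137125, f(m) = 0.052914 > 0 → root in [1.137125, 1.194750]
Midpoint of [1.137125, 1.194750] = 1.165938

1.1659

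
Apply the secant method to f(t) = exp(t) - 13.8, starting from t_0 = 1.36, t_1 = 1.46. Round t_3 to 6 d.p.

2.018640

Secant update: t_(k+1) = t_k − f(t_k)·(t_k − t_(k-1))/(f(t_k) − f(t_(k-1))).
f(t_0) = -9.903807, f(t_1) = -9.494040
t_2 = 1.460000 - (-9.494040)·(1.460000 - 1.360000)/(-9.494040 - (-9.903807)) = 3.776941; f(t_2) = 29.882200
t_3 = 3.776941 - (29.882200)·(3.776941 - 1.460000)/(29.882200 - (-9.494040)) = 2.018640; f(t_3) = -6.271923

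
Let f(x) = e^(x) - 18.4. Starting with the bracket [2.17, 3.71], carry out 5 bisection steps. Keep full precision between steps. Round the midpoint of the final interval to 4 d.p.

2.9159

f(2.170000) = -9.641716, f(3.710000) = 22.453807 (opposite signs)
step 1: m = 2.940000, f(m) = 0.515846 > 0 → root in [2.170000, 2.940000]
step 2: m = 2.555000, f(m) = -5.528700 < 0 → root in [2.555000, 2.940000]
step 3: m = 2.747500, f(m) = -2.796426 < 0 → root in [2.747500, 2.940000]
step 4: m = 2.843750, f(m) = -1.219930 < 0 → root in [2.843750, 2.940000]
step 5: m = 2.891875, f(m) = -0.372921 < 0 → root in [2.891875, 2.940000]
Midpoint of [2.891875, 2.940000] = 2.915938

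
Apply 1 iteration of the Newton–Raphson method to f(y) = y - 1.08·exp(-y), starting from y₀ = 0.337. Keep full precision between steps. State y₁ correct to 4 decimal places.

f'(y) = 1 + 1.08·exp(-y)
y_0 = 0.337000: f = -0.434022, f' = 1.771022 → y_1 = 0.337000 - (-0.434022)/(1.771022) = 0.582068

0.5821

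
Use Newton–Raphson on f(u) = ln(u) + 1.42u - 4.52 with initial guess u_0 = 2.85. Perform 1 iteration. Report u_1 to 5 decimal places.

2.52569

f'(u) = 1/u + 1.42
u_0 = 2.850000: f = 0.574319, f' = 1.770877 → u_1 = 2.850000 - (0.574319)/(1.770877) = 2.525687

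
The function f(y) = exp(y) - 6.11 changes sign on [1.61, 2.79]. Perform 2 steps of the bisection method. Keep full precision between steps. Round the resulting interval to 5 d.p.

f(1.610000) = -1.107189, f(2.790000) = 10.171020 (opposite signs)
step 1: m = 2.200000, f(m) = 2.915013 > 0 → root in [1.610000, 2.200000]
step 2: m = 1.905000, f(m) = 0.609408 > 0 → root in [1.610000, 1.905000]

[1.61000, 1.90500]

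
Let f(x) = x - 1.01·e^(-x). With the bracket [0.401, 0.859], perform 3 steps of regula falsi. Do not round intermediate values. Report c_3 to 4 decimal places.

0.5708

f(0.401000) = -0.275347, f(0.859000) = 0.431179
step 1: c = 0.579491, f(c) = 0.013706 > 0 → new bracket [0.401000, 0.579491]
step 2: c = 0.571028, f(c) = 0.000434 > 0 → new bracket [0.401000, 0.571028]
step 3: c = 0.570760, f(c) = 0.000014 > 0 → new bracket [0.401000, 0.570760]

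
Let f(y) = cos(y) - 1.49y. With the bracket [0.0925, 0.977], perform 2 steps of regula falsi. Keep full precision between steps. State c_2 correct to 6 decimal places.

f(0.092500) = 0.857900, f(0.977000) = -0.896218
step 1: c = 0.525089, f(c) = 0.082897 > 0 → new bracket [0.525089, 0.977000]
step 2: c = 0.563350, f(c) = 0.006079 > 0 → new bracket [0.563350, 0.977000]

0.563350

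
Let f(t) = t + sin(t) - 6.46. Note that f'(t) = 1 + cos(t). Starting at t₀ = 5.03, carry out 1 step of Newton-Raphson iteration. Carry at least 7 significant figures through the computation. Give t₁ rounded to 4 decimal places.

t_0 = 5.030000: f = -2.379984, f' = 1.312298 → t_1 = 5.030000 - (-2.379984)/(1.312298) = 6.843600

6.8436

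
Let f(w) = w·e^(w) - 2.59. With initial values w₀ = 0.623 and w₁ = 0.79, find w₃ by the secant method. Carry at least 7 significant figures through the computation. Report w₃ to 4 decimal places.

f(w_0) = -1.428408, f(w_1) = -0.849317
w_2 = 0.790000 - (-0.849317)·(0.790000 - 0.623000)/(-0.849317 - (-1.428408)) = 1.034928; f(w_2) = 0.323224
w_3 = 1.034928 - (0.323224)·(1.034928 - 0.790000)/(0.323224 - (-0.849317)) = 0.967411; f(w_3) = -0.044622

0.9674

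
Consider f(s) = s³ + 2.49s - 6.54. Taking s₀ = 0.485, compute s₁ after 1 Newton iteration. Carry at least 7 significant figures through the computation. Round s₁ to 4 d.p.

2.1179

f'(s) = 3s² + 2.49
s_0 = 0.485000: f = -5.218266, f' = 3.195675 → s_1 = 0.485000 - (-5.218266)/(3.195675) = 2.117915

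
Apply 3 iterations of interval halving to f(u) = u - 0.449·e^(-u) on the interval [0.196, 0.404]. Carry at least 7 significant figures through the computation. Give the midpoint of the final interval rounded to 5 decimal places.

0.31300

f(0.196000) = -0.173083, f(0.404000) = 0.104228 (opposite signs)
step 1: m = 0.300000, f(m) = -0.032627 < 0 → root in [0.300000, 0.404000]
step 2: m = 0.352000, f(m) = 0.036227 > 0 → root in [0.300000, 0.352000]
step 3: m = 0.326000, f(m) = 0.001909 > 0 → root in [0.300000, 0.326000]
Midpoint of [0.300000, 0.326000] = 0.313000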